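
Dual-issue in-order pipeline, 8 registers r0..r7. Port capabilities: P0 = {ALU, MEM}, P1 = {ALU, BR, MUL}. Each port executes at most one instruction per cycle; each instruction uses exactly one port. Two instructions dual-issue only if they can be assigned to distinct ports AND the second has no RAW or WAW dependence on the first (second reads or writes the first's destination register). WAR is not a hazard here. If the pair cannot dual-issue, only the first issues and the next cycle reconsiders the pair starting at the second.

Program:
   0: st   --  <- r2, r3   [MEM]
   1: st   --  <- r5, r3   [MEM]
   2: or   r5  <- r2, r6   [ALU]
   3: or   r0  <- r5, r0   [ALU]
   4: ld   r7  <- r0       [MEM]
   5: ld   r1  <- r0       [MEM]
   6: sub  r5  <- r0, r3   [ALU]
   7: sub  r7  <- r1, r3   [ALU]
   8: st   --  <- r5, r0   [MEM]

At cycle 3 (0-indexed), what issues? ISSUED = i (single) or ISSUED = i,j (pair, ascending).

#0 head=0: st i0 no-port MEM/MEM
#1 head=1: st or i1,i2 2-wide
#2 head=3: or i3 RAW r0
#3 head=4: ld i4 no-port MEM/MEM
#4 head=5: ld sub i5,i6 2-wide
#5 head=7: sub st i7,i8 2-wide

ISSUED = 4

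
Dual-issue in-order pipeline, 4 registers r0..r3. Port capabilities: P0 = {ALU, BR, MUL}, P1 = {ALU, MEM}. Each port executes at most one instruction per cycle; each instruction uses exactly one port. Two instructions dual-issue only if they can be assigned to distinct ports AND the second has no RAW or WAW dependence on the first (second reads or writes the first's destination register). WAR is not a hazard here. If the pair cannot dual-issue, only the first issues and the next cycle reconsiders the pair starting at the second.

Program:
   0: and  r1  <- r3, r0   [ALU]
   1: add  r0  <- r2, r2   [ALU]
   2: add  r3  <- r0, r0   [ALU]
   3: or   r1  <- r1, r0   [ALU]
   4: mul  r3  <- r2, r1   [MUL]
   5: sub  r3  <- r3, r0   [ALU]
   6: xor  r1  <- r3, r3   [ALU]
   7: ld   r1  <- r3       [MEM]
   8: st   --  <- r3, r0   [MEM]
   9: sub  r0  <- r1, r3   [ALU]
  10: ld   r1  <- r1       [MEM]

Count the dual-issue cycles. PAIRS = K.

PAIRS = 3

[0] i0,i1  and;add  -- dual
[1] i2,i3  add;or  -- dual
[2] i4  mul  -- RAW+WAW r3
[3] i5  sub  -- RAW r3
[4] i6  xor  -- WAW r1
[5] i7  ld  -- no-port MEM/MEM
[6] i8,i9  st;sub  -- dual
[7] i10  ld  -- tail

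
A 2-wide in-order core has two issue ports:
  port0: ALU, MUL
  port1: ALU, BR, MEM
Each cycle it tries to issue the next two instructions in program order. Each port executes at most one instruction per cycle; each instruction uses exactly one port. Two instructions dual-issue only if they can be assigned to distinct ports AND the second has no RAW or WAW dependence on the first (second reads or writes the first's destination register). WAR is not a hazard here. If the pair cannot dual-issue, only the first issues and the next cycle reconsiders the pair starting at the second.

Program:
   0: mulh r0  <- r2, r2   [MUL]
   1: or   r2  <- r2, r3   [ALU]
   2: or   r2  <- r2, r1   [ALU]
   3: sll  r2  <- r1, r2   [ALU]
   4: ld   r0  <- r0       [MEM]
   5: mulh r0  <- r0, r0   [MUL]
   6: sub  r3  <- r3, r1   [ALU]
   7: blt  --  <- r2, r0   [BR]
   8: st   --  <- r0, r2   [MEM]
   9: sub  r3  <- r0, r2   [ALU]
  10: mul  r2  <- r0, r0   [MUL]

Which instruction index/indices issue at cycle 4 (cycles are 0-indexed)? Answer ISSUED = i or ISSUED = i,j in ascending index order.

ISSUED = 7

0. mulh.MUL or.ALU @i0+i1  | pair
1. or.ALU @i2  | RAW+WAW r2
2. sll.ALU ld.MEM @i3+i4  | pair
3. mulh.MUL sub.ALU @i5+i6  | pair
4. blt.BR @i7  | no-port BR/MEM
5. st.MEM sub.ALU @i8+i9  | pair
6. mul.MUL @i10  | tail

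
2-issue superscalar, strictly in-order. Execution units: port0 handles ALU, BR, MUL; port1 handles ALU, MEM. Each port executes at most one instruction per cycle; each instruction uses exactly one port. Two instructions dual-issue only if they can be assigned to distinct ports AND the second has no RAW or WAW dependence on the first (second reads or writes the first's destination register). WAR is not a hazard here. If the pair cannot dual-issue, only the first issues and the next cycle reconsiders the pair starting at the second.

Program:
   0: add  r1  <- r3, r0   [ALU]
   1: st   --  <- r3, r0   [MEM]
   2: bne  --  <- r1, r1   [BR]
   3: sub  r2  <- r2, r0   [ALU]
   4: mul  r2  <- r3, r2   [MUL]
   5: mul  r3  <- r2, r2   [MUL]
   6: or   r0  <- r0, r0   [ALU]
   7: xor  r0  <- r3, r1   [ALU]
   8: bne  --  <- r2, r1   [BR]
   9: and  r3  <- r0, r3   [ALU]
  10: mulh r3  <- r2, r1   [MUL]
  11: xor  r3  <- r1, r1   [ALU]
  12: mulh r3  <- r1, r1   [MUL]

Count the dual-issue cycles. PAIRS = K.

#0 head=0: add.ALU/st.MEM i0&i1 2-wide
#1 head=2: bne.BR/sub.ALU i2&i3 2-wide
#2 head=4: mul.MUL i4 no-port MUL/MUL
#3 head=5: mul.MUL/or.ALU i5&i6 2-wide
#4 head=7: xor.ALU/bne.BR i7&i8 2-wide
#5 head=9: and.ALU i9 WAW r3
#6 head=10: mulh.MUL i10 WAW r3
#7 head=11: xor.ALU i11 WAW r3
#8 head=12: mulh.MUL i12 tail

PAIRS = 4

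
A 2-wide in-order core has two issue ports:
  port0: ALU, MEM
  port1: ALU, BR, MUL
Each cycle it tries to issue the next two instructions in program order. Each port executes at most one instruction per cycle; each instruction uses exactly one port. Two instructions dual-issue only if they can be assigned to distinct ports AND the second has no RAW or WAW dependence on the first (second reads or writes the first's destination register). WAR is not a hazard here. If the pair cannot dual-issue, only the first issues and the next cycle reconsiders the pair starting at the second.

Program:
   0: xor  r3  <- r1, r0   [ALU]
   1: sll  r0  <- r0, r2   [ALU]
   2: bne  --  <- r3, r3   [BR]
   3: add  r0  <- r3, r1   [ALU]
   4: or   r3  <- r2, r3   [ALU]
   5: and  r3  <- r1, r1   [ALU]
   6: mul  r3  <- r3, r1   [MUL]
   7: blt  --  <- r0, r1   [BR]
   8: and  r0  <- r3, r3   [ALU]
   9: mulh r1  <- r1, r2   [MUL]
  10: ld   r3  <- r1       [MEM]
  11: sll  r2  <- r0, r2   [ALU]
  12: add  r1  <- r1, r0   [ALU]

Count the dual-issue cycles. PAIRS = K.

#0 head=0: xor.ALU;sll.ALU i0+i1 2-wide
#1 head=2: bne.BR;add.ALU i2+i3 2-wide
#2 head=4: or.ALU i4 WAW r3
#3 head=5: and.ALU i5 RAW+WAW r3
#4 head=6: mul.MUL i6 no-port MUL/BR
#5 head=7: blt.BR;and.ALU i7+i8 2-wide
#6 head=9: mulh.MUL i9 RAW r1
#7 head=10: ld.MEM;sll.ALU i10+i11 2-wide
#8 head=12: add.ALU i12 tail

PAIRS = 4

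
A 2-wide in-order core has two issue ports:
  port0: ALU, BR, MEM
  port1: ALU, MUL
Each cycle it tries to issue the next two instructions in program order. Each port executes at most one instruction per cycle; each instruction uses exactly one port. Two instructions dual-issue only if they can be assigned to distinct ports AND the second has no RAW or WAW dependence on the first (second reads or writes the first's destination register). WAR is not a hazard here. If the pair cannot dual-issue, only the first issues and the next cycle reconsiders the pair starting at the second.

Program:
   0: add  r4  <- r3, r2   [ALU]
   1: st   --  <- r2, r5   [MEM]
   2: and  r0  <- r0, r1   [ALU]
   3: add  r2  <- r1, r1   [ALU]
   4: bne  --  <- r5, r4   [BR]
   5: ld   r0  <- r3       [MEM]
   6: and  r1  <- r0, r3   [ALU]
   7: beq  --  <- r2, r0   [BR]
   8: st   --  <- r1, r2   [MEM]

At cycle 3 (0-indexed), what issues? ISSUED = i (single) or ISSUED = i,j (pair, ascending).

ISSUED = 5

  cy0 -> i0&i1 (add;st) dual
  cy1 -> i2&i3 (and;add) dual
  cy2 -> i4 (bne) no-port BR/MEM
  cy3 -> i5 (ld) RAW r0
  cy4 -> i6&i7 (and;beq) dual
  cy5 -> i8 (st) tail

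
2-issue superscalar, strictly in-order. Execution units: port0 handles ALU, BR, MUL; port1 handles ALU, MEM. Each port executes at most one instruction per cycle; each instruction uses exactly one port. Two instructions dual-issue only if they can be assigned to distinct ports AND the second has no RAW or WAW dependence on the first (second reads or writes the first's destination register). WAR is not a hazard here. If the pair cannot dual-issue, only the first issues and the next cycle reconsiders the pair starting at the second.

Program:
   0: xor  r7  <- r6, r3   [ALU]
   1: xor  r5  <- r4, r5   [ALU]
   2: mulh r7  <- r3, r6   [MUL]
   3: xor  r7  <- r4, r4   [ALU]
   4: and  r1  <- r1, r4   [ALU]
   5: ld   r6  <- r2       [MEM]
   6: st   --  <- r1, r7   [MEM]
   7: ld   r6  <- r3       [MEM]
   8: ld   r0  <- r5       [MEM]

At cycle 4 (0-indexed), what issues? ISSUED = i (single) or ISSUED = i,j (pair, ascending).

ISSUED = 6

#0 head=0: xor.ALU xor.ALU i0+i1 pair
#1 head=2: mulh.MUL i2 WAW r7
#2 head=3: xor.ALU and.ALU i3+i4 pair
#3 head=5: ld.MEM i5 no-port MEM/MEM
#4 head=6: st.MEM i6 no-port MEM/MEM
#5 head=7: ld.MEM i7 no-port MEM/MEM
#6 head=8: ld.MEM i8 tail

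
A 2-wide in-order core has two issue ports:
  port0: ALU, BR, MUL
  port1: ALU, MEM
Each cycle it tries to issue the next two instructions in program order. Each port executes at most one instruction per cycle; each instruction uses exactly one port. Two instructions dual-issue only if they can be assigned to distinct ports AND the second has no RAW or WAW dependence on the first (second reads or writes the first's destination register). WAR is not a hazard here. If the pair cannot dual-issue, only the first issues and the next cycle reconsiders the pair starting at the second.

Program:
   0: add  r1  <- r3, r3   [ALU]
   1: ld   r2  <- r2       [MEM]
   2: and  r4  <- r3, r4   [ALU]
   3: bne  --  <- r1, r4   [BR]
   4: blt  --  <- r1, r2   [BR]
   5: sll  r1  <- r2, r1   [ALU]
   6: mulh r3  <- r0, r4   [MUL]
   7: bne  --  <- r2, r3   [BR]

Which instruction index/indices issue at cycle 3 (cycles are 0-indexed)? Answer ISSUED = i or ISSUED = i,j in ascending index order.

c0: i0/i1 add.ALU/ld.MEM  dual
c1: i2 and.ALU  RAW r4
c2: i3 bne.BR  no-port BR/BR
c3: i4/i5 blt.BR/sll.ALU  dual
c4: i6 mulh.MUL  no-port MUL/BR
c5: i7 bne.BR  tail

ISSUED = 4,5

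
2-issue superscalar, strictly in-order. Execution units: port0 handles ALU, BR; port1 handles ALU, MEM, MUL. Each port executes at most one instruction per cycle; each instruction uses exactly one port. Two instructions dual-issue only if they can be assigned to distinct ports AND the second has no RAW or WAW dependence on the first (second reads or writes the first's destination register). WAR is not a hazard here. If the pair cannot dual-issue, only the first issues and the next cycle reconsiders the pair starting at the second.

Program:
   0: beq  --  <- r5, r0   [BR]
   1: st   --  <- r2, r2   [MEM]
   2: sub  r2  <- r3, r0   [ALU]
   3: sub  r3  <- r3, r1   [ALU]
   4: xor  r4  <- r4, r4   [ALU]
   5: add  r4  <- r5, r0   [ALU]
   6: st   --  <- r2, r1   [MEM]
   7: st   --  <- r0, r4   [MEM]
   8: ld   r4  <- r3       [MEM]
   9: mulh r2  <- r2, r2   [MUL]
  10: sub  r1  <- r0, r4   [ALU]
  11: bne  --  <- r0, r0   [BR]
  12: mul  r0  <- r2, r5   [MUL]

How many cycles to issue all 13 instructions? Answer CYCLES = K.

CYCLES = 8

  cy0 -> i0+i1 (beq.BR+st.MEM) dual
  cy1 -> i2+i3 (sub.ALU+sub.ALU) dual
  cy2 -> i4 (xor.ALU) WAW r4
  cy3 -> i5+i6 (add.ALU+st.MEM) dual
  cy4 -> i7 (st.MEM) no-port MEM/MEM
  cy5 -> i8 (ld.MEM) no-port MEM/MUL
  cy6 -> i9+i10 (mulh.MUL+sub.ALU) dual
  cy7 -> i11+i12 (bne.BR+mul.MUL) dual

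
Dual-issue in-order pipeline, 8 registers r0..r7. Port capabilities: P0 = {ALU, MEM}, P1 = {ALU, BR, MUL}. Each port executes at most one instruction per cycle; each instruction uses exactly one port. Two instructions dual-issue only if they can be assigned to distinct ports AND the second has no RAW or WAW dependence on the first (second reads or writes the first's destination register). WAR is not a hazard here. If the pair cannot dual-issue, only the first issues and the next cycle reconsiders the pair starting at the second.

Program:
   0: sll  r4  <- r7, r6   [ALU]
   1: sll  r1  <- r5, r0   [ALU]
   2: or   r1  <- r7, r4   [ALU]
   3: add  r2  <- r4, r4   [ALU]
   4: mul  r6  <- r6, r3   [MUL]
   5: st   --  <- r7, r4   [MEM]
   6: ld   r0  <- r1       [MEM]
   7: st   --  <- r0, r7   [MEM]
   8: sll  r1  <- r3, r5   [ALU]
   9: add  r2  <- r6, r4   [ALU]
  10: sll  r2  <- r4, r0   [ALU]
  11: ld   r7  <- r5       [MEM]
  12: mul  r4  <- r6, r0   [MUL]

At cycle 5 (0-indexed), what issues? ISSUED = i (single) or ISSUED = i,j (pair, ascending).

ISSUED = 9

c0: i0/i1 sll+sll  dual
c1: i2/i3 or+add  dual
c2: i4/i5 mul+st  dual
c3: i6 ld  no-port MEM/MEM
c4: i7/i8 st+sll  dual
c5: i9 add  WAW r2
c6: i10/i11 sll+ld  dual
c7: i12 mul  tail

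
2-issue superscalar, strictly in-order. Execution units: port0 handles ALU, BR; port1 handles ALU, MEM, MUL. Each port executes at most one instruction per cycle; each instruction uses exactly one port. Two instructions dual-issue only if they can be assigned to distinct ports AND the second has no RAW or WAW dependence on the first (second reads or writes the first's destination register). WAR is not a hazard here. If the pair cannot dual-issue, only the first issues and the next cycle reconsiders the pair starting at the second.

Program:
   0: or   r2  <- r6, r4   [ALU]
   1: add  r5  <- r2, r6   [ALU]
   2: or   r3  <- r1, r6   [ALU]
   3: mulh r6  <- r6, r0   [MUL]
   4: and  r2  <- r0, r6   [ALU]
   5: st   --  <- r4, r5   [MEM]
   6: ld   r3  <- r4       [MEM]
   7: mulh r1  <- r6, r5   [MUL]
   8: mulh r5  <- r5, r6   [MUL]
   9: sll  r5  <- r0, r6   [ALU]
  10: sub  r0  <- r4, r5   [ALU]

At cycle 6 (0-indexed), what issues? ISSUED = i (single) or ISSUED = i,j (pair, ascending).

ISSUED = 8

c0: i0 or.ALU  RAW r2
c1: i1/i2 add.ALU or.ALU  pair
c2: i3 mulh.MUL  RAW r6
c3: i4/i5 and.ALU st.MEM  pair
c4: i6 ld.MEM  no-port MEM/MUL
c5: i7 mulh.MUL  no-port MUL/MUL
c6: i8 mulh.MUL  WAW r5
c7: i9 sll.ALU  RAW r5
c8: i10 sub.ALU  tail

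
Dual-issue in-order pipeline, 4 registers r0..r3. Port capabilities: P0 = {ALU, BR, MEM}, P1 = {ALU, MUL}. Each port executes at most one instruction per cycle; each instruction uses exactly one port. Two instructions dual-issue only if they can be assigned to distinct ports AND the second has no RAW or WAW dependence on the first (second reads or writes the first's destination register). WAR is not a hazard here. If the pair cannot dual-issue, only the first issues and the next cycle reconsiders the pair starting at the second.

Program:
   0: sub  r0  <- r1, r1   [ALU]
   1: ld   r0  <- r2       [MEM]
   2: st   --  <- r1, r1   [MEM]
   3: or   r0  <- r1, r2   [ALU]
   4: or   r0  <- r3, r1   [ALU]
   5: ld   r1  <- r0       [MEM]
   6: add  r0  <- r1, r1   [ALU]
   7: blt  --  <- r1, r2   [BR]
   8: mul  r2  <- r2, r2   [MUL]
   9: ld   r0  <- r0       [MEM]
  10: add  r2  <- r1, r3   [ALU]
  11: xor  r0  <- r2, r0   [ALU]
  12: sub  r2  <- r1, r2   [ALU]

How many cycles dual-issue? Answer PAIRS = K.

PAIRS = 4

c0: i0 sub  WAW r0
c1: i1 ld  no-port MEM/MEM
c2: i2/i3 st+or  pair
c3: i4 or  RAW r0
c4: i5 ld  RAW r1
c5: i6/i7 add+blt  pair
c6: i8/i9 mul+ld  pair
c7: i10 add  RAW r2
c8: i11/i12 xor+sub  pair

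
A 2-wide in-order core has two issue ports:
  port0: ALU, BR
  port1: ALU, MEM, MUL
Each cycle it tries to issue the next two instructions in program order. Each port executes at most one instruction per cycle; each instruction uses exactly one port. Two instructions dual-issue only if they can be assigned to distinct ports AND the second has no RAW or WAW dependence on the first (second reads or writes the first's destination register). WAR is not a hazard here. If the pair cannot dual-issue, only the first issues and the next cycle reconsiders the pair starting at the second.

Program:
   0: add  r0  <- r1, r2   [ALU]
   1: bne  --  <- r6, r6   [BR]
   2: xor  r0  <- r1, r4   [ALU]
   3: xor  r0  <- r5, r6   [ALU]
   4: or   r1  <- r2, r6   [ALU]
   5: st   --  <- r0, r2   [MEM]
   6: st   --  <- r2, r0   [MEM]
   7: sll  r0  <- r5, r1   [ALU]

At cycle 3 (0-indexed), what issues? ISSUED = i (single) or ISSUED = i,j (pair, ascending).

  cy0 -> i0,i1 (add.ALU/bne.BR) dual
  cy1 -> i2 (xor.ALU) WAW r0
  cy2 -> i3,i4 (xor.ALU/or.ALU) dual
  cy3 -> i5 (st.MEM) no-port MEM/MEM
  cy4 -> i6,i7 (st.MEM/sll.ALU) dual

ISSUED = 5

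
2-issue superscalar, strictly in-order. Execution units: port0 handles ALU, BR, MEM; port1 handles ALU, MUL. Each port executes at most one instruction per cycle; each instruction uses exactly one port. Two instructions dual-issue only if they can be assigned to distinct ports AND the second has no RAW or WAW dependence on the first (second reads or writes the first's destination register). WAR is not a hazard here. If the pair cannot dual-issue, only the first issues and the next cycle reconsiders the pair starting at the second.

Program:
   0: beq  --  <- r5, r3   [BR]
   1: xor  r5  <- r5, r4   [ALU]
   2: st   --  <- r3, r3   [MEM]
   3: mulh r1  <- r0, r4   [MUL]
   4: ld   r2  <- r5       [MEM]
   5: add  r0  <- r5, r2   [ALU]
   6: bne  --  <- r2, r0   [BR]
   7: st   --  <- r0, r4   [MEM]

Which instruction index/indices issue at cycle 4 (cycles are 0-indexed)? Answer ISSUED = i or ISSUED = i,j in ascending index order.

[0] i0/i1  beq/xor  -- pair
[1] i2/i3  st/mulh  -- pair
[2] i4  ld  -- RAW r2
[3] i5  add  -- RAW r0
[4] i6  bne  -- no-port BR/MEM
[5] i7  st  -- tail

ISSUED = 6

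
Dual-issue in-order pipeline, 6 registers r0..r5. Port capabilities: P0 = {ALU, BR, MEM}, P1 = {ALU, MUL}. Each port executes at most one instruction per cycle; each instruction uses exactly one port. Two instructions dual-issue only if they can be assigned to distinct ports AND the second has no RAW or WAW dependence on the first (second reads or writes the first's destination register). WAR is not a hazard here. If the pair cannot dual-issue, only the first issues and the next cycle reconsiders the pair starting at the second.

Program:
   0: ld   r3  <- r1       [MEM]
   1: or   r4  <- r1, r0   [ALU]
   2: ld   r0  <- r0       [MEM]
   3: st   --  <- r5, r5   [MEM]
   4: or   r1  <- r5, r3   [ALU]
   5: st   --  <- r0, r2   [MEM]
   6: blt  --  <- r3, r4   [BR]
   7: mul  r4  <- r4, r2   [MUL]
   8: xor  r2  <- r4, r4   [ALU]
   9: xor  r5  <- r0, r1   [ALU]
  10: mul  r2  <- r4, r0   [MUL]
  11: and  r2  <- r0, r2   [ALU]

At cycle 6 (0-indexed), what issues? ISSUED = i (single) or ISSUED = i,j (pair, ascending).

ISSUED = 10

0. ld;or @i0/i1  | 2-wide
1. ld @i2  | no-port MEM/MEM
2. st;or @i3/i4  | 2-wide
3. st @i5  | no-port MEM/BR
4. blt;mul @i6/i7  | 2-wide
5. xor;xor @i8/i9  | 2-wide
6. mul @i10  | RAW+WAW r2
7. and @i11  | tail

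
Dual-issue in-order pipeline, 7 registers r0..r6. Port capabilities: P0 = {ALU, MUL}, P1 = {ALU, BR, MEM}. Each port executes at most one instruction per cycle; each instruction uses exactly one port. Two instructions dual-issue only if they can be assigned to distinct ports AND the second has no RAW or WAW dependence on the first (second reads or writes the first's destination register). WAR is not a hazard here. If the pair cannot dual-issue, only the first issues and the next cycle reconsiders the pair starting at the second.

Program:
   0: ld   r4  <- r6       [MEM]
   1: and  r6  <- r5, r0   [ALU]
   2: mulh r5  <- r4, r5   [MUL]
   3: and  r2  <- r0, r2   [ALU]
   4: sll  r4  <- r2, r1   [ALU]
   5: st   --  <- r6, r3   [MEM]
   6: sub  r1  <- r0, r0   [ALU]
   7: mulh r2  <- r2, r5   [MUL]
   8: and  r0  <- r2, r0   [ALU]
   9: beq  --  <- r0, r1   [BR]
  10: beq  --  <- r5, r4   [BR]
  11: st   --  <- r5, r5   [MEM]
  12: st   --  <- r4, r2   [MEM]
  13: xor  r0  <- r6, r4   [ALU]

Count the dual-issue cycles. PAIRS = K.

PAIRS = 5

#0 head=0: ld.MEM+and.ALU i0+i1 dual
#1 head=2: mulh.MUL+and.ALU i2+i3 dual
#2 head=4: sll.ALU+st.MEM i4+i5 dual
#3 head=6: sub.ALU+mulh.MUL i6+i7 dual
#4 head=8: and.ALU i8 RAW r0
#5 head=9: beq.BR i9 no-port BR/BR
#6 head=10: beq.BR i10 no-port BR/MEM
#7 head=11: st.MEM i11 no-port MEM/MEM
#8 head=12: st.MEM+xor.ALU i12+i13 dual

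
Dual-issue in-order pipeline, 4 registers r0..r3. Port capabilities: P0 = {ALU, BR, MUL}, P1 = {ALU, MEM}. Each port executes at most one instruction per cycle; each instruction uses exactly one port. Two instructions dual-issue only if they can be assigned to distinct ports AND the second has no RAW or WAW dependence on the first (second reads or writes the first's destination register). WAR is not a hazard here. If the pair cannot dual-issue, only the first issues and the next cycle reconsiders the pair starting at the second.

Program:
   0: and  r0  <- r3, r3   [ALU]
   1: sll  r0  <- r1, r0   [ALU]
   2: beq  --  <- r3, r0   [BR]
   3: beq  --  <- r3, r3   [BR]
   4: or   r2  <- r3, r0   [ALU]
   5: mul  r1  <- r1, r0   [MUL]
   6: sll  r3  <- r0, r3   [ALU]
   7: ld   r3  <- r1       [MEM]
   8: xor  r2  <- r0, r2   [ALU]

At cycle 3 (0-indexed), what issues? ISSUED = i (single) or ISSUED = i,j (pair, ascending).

ISSUED = 3,4

0. and.ALU @i0  | RAW+WAW r0
1. sll.ALU @i1  | RAW r0
2. beq.BR @i2  | no-port BR/BR
3. beq.BR/or.ALU @i3/i4  | dual
4. mul.MUL/sll.ALU @i5/i6  | dual
5. ld.MEM/xor.ALU @i7/i8  | dual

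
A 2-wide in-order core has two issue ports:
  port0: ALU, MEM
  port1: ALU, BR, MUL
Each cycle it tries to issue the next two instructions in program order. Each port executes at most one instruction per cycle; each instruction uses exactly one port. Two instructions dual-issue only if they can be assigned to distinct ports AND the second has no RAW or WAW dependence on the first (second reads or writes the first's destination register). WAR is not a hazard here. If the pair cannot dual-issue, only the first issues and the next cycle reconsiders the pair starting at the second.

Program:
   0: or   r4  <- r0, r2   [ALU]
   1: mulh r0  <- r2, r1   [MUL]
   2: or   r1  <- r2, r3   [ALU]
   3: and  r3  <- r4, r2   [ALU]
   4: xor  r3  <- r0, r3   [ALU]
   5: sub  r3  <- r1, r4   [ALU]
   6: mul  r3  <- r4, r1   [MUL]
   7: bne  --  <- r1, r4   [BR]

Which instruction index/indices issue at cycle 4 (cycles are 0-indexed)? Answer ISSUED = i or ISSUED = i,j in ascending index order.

0. or mulh @i0,i1  | pair
1. or and @i2,i3  | pair
2. xor @i4  | WAW r3
3. sub @i5  | WAW r3
4. mul @i6  | no-port MUL/BR
5. bne @i7  | tail

ISSUED = 6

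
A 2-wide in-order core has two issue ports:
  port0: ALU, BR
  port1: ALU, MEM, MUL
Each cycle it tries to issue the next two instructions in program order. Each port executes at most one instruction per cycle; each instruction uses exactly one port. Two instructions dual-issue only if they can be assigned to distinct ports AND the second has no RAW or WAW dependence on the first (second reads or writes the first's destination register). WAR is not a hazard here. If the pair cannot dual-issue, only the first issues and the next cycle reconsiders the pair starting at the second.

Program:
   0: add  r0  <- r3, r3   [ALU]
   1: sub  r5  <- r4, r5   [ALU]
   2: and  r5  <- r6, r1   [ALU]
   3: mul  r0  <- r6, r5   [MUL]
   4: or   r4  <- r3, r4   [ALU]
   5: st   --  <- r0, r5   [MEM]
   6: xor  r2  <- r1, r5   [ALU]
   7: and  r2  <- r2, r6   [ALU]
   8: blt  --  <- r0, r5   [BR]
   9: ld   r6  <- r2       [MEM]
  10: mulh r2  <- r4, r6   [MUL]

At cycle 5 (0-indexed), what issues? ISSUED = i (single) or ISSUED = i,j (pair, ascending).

t=0 i0&i1:add.ALU;sub.ALU ; pair
t=1 i2:and.ALU ; RAW r5
t=2 i3&i4:mul.MUL;or.ALU ; pair
t=3 i5&i6:st.MEM;xor.ALU ; pair
t=4 i7&i8:and.ALU;blt.BR ; pair
t=5 i9:ld.MEM ; no-port MEM/MUL
t=6 i10:mulh.MUL ; tail

ISSUED = 9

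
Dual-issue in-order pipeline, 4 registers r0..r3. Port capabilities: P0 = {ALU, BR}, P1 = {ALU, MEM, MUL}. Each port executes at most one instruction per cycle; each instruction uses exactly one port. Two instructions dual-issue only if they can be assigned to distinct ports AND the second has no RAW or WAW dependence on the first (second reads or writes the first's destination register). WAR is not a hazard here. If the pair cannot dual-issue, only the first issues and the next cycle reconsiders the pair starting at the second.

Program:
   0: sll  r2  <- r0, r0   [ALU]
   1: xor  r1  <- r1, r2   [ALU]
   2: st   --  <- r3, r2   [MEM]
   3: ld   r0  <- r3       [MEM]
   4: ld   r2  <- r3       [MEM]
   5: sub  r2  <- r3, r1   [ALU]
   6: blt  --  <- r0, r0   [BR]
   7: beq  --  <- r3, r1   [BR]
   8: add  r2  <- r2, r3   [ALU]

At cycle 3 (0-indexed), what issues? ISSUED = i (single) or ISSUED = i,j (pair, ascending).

c0: i0 sll  RAW r2
c1: i1/i2 xor/st  pair
c2: i3 ld  no-port MEM/MEM
c3: i4 ld  WAW r2
c4: i5/i6 sub/blt  pair
c5: i7/i8 beq/add  pair

ISSUED = 4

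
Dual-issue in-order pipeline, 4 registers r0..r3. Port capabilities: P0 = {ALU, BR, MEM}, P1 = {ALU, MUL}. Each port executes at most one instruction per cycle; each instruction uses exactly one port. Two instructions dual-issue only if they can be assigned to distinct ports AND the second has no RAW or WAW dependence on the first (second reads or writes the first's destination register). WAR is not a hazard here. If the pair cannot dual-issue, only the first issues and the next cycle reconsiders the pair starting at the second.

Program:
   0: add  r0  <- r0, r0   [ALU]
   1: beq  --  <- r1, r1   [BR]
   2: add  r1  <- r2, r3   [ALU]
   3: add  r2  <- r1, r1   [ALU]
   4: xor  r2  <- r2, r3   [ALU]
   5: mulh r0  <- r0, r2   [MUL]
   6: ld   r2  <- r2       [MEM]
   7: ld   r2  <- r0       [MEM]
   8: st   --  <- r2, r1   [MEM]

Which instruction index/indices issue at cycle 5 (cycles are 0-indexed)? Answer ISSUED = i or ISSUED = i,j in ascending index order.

0. add;beq @i0,i1  | pair
1. add @i2  | RAW r1
2. add @i3  | RAW+WAW r2
3. xor @i4  | RAW r2
4. mulh;ld @i5,i6  | pair
5. ld @i7  | no-port MEM/MEM
6. st @i8  | tail

ISSUED = 7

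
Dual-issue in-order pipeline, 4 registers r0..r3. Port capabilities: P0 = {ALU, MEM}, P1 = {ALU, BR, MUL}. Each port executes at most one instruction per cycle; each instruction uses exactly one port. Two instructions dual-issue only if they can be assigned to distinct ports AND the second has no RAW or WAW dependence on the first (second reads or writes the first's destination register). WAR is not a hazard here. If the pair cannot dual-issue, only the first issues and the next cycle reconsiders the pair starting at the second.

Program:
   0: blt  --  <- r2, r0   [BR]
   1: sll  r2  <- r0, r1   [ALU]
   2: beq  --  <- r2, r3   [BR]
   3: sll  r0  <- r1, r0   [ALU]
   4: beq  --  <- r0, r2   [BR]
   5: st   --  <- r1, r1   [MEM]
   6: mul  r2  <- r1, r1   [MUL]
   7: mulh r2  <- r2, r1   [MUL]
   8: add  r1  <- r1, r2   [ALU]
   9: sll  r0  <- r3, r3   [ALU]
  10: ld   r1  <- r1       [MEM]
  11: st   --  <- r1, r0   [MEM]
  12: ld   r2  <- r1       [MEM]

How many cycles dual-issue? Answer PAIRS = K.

PAIRS = 4

#0 head=0: blt+sll i0/i1 dual
#1 head=2: beq+sll i2/i3 dual
#2 head=4: beq+st i4/i5 dual
#3 head=6: mul i6 no-port MUL/MUL
#4 head=7: mulh i7 RAW r2
#5 head=8: add+sll i8/i9 dual
#6 head=10: ld i10 no-port MEM/MEM
#7 head=11: st i11 no-port MEM/MEM
#8 head=12: ld i12 tail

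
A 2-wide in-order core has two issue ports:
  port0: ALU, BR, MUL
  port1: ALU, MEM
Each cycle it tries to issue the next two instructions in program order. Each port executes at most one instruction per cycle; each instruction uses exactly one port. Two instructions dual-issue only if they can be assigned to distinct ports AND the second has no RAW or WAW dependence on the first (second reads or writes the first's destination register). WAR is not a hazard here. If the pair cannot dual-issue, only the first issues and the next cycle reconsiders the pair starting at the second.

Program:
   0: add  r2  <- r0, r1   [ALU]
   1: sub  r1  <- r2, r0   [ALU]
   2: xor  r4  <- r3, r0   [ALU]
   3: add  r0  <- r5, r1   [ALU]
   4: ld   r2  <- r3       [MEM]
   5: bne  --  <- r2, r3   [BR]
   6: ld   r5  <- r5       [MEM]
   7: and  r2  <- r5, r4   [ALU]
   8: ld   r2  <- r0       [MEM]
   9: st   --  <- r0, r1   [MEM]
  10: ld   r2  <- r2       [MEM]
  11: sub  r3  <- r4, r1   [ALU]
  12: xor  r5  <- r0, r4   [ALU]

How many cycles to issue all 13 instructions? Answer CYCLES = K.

CYCLES = 9

  cy0 -> i0 (add) RAW r2
  cy1 -> i1&i2 (sub xor) 2-wide
  cy2 -> i3&i4 (add ld) 2-wide
  cy3 -> i5&i6 (bne ld) 2-wide
  cy4 -> i7 (and) WAW r2
  cy5 -> i8 (ld) no-port MEM/MEM
  cy6 -> i9 (st) no-port MEM/MEM
  cy7 -> i10&i11 (ld sub) 2-wide
  cy8 -> i12 (xor) tail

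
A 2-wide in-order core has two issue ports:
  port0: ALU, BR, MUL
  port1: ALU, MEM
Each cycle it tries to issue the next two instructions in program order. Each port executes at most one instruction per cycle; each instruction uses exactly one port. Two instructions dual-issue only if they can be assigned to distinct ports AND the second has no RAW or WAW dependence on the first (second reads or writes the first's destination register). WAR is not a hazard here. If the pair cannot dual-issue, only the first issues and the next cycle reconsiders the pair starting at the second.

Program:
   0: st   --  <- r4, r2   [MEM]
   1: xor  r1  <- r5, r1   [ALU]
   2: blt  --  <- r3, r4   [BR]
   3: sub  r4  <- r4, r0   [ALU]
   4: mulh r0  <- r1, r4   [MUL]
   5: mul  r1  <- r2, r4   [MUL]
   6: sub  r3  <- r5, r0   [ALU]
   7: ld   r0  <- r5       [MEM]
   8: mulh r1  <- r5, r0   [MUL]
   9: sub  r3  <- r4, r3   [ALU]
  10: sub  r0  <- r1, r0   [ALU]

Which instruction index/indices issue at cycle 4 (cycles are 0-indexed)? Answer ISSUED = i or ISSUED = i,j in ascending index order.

  cy0 -> i0+i1 (st;xor) dual
  cy1 -> i2+i3 (blt;sub) dual
  cy2 -> i4 (mulh) no-port MUL/MUL
  cy3 -> i5+i6 (mul;sub) dual
  cy4 -> i7 (ld) RAW r0
  cy5 -> i8+i9 (mulh;sub) dual
  cy6 -> i10 (sub) tail

ISSUED = 7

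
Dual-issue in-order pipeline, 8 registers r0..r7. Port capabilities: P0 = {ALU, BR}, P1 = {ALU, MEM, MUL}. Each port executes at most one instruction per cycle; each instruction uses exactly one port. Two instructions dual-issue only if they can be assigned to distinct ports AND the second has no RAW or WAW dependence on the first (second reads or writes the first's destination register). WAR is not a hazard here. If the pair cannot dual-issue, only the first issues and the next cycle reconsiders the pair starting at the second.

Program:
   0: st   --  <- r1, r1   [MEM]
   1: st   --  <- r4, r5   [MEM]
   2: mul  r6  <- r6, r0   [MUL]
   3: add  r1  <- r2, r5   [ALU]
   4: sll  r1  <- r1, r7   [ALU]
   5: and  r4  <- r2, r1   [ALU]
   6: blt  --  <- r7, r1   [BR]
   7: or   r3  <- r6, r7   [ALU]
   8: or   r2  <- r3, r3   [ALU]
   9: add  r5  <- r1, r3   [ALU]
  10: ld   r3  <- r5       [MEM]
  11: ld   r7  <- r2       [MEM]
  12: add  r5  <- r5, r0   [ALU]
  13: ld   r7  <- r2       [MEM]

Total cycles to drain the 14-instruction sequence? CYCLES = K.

CYCLES = 10

  cy0 -> i0 (st.MEM) no-port MEM/MEM
  cy1 -> i1 (st.MEM) no-port MEM/MUL
  cy2 -> i2+i3 (mul.MUL add.ALU) dual
  cy3 -> i4 (sll.ALU) RAW r1
  cy4 -> i5+i6 (and.ALU blt.BR) dual
  cy5 -> i7 (or.ALU) RAW r3
  cy6 -> i8+i9 (or.ALU add.ALU) dual
  cy7 -> i10 (ld.MEM) no-port MEM/MEM
  cy8 -> i11+i12 (ld.MEM add.ALU) dual
  cy9 -> i13 (ld.MEM) tail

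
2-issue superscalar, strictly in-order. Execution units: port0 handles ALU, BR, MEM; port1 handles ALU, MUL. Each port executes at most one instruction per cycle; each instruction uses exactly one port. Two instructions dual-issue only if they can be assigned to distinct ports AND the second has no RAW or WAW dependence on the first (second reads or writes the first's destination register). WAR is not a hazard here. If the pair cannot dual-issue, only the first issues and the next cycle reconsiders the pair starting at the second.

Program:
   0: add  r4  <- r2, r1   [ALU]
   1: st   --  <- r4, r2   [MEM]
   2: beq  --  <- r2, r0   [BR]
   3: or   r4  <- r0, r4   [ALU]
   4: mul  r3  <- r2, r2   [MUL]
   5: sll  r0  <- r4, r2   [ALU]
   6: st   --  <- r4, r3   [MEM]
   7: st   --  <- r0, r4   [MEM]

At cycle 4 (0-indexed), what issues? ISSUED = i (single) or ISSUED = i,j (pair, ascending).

ISSUED = 6

0. add @i0  | RAW r4
1. st @i1  | no-port MEM/BR
2. beq+or @i2/i3  | pair
3. mul+sll @i4/i5  | pair
4. st @i6  | no-port MEM/MEM
5. st @i7  | tail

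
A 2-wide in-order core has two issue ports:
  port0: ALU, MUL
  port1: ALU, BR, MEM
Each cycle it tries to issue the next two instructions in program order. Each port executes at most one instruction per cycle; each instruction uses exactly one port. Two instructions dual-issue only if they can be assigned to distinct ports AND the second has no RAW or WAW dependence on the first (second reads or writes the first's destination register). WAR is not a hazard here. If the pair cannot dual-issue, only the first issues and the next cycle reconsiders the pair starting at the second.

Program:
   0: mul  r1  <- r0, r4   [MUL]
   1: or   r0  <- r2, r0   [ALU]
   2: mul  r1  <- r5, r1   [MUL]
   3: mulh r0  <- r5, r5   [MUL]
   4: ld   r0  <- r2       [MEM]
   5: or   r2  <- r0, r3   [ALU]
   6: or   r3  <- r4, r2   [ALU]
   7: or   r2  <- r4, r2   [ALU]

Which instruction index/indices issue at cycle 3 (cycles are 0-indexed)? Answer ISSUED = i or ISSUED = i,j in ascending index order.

ISSUED = 4

0. mul.MUL+or.ALU @i0&i1  | pair
1. mul.MUL @i2  | no-port MUL/MUL
2. mulh.MUL @i3  | WAW r0
3. ld.MEM @i4  | RAW r0
4. or.ALU @i5  | RAW r2
5. or.ALU+or.ALU @i6&i7  | pair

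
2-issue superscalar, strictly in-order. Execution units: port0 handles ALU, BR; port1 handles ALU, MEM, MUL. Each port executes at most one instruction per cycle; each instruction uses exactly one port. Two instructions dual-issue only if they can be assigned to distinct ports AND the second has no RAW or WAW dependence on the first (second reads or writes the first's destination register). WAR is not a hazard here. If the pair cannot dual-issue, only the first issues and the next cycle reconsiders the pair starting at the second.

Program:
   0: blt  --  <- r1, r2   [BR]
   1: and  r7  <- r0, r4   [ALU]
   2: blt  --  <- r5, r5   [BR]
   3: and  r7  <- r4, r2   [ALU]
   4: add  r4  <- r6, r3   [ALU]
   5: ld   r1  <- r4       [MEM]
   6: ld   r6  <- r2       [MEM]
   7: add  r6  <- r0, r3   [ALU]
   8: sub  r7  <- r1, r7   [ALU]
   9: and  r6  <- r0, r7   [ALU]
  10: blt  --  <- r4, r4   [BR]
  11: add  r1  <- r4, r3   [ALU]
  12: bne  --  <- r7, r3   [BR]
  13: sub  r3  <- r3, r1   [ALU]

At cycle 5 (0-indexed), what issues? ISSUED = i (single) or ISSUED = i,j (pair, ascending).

ISSUED = 7,8

  cy0 -> i0,i1 (blt.BR and.ALU) 2-wide
  cy1 -> i2,i3 (blt.BR and.ALU) 2-wide
  cy2 -> i4 (add.ALU) RAW r4
  cy3 -> i5 (ld.MEM) no-port MEM/MEM
  cy4 -> i6 (ld.MEM) WAW r6
  cy5 -> i7,i8 (add.ALU sub.ALU) 2-wide
  cy6 -> i9,i10 (and.ALU blt.BR) 2-wide
  cy7 -> i11,i12 (add.ALU bne.BR) 2-wide
  cy8 -> i13 (sub.ALU) tail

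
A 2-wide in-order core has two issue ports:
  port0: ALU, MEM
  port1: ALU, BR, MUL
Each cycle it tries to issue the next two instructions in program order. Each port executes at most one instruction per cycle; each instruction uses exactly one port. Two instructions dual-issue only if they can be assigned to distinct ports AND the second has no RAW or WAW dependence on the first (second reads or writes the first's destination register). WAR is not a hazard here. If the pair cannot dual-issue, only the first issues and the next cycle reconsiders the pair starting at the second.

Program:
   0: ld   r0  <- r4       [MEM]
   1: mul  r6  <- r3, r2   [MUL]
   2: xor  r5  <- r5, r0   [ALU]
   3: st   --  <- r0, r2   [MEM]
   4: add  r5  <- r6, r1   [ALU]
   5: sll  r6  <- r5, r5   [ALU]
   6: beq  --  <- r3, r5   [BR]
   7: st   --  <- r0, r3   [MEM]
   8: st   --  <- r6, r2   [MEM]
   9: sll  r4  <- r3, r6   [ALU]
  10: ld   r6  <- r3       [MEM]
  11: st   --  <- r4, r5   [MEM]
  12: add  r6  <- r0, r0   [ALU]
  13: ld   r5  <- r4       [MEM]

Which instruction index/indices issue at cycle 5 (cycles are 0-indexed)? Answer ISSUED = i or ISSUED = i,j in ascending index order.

  cy0 -> i0&i1 (ld.MEM mul.MUL) pair
  cy1 -> i2&i3 (xor.ALU st.MEM) pair
  cy2 -> i4 (add.ALU) RAW r5
  cy3 -> i5&i6 (sll.ALU beq.BR) pair
  cy4 -> i7 (st.MEM) no-port MEM/MEM
  cy5 -> i8&i9 (st.MEM sll.ALU) pair
  cy6 -> i10 (ld.MEM) no-port MEM/MEM
  cy7 -> i11&i12 (st.MEM add.ALU) pair
  cy8 -> i13 (ld.MEM) tail

ISSUED = 8,9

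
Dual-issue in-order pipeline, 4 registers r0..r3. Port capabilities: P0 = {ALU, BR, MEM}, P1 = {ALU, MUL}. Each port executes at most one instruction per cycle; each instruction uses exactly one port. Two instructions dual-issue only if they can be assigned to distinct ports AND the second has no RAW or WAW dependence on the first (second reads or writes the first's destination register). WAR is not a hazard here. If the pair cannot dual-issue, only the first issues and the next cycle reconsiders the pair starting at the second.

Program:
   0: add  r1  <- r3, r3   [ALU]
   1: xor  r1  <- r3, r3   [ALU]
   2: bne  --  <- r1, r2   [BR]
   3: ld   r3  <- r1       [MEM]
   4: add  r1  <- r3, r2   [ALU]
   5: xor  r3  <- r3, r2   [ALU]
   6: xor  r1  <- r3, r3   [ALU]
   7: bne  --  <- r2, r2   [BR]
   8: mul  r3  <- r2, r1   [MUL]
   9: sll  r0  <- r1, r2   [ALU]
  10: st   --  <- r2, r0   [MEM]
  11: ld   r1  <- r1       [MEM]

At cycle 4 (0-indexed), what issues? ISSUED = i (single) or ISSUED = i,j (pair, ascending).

ISSUED = 4,5

[0] i0  add  -- WAW r1
[1] i1  xor  -- RAW r1
[2] i2  bne  -- no-port BR/MEM
[3] i3  ld  -- RAW r3
[4] i4,i5  add xor  -- pair
[5] i6,i7  xor bne  -- pair
[6] i8,i9  mul sll  -- pair
[7] i10  st  -- no-port MEM/MEM
[8] i11  ld  -- tail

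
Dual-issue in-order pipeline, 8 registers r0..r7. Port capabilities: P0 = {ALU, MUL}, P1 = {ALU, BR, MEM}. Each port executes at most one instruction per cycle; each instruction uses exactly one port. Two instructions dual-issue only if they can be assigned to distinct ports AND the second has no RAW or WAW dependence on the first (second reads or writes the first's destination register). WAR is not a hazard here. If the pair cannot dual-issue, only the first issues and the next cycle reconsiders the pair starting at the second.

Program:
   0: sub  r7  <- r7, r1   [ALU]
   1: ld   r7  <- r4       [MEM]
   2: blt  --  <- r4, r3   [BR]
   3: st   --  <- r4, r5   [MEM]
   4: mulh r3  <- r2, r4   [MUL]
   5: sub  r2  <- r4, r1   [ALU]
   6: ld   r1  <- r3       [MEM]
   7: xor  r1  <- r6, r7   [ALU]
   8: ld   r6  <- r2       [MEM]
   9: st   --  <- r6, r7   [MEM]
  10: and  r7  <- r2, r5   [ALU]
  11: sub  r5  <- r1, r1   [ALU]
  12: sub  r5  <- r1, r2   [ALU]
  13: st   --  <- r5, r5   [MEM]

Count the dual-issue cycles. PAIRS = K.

PAIRS = 4

#0 head=0: sub.ALU i0 WAW r7
#1 head=1: ld.MEM i1 no-port MEM/BR
#2 head=2: blt.BR i2 no-port BR/MEM
#3 head=3: st.MEM;mulh.MUL i3,i4 dual
#4 head=5: sub.ALU;ld.MEM i5,i6 dual
#5 head=7: xor.ALU;ld.MEM i7,i8 dual
#6 head=9: st.MEM;and.ALU i9,i10 dual
#7 head=11: sub.ALU i11 WAW r5
#8 head=12: sub.ALU i12 RAW r5
#9 head=13: st.MEM i13 tail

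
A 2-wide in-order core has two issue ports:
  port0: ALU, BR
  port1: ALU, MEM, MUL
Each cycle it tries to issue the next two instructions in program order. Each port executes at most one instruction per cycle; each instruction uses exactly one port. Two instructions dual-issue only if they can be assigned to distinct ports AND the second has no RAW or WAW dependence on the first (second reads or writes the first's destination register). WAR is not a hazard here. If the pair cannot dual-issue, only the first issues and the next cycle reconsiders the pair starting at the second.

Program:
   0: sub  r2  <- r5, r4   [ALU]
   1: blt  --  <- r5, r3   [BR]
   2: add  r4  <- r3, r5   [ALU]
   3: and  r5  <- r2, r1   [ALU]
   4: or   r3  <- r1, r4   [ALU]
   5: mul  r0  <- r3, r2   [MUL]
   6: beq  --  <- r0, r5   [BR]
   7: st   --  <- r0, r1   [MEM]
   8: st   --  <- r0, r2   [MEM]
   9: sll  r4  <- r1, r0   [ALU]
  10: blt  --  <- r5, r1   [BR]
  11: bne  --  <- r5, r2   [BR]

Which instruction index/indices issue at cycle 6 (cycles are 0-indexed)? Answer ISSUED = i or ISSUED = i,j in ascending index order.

ISSUED = 10

#0 head=0: sub/blt i0/i1 pair
#1 head=2: add/and i2/i3 pair
#2 head=4: or i4 RAW r3
#3 head=5: mul i5 RAW r0
#4 head=6: beq/st i6/i7 pair
#5 head=8: st/sll i8/i9 pair
#6 head=10: blt i10 no-port BR/BR
#7 head=11: bne i11 tail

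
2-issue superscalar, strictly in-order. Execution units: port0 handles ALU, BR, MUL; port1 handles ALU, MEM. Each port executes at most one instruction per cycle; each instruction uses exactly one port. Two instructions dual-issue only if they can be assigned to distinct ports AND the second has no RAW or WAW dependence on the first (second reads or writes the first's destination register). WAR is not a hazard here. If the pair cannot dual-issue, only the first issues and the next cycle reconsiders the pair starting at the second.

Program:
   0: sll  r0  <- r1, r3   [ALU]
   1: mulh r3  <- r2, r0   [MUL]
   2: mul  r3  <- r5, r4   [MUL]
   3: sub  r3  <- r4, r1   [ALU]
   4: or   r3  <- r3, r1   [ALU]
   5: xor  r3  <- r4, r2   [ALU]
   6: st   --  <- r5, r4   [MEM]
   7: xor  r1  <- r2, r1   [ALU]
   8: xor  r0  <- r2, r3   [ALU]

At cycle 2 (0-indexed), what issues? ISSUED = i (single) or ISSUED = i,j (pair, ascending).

ISSUED = 2

t=0 i0:sll.ALU ; RAW r0
t=1 i1:mulh.MUL ; no-port MUL/MUL
t=2 i2:mul.MUL ; WAW r3
t=3 i3:sub.ALU ; RAW+WAW r3
t=4 i4:or.ALU ; WAW r3
t=5 i5&i6:xor.ALU+st.MEM ; dual
t=6 i7&i8:xor.ALU+xor.ALU ; dual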